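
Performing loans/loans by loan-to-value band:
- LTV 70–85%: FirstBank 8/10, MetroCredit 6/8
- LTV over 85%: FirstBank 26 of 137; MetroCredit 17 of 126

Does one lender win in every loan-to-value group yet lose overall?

LTV 70–85%: FirstBank 8/10 = 80.0%, MetroCredit 6/8 = 75.0% → FirstBank
LTV over 85%: FirstBank 26/137 = 19.0%, MetroCredit 17/126 = 13.5% → FirstBank
Overall: FirstBank 34/147 = 23.1%, MetroCredit 23/134 = 17.2% → FirstBank
FirstBank wins overall and in every loan-to-value group — no reversal.

No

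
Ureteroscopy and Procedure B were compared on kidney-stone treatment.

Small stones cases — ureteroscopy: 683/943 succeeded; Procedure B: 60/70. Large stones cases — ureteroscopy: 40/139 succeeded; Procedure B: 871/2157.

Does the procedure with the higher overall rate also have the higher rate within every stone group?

Small stones: ureteroscopy 683/943 = 72.4%, Procedure B 60/70 = 85.7% → Procedure B
Large stones: ureteroscopy 40/139 = 28.8%, Procedure B 871/2157 = 40.4% → Procedure B
Overall: ureteroscopy 723/1082 = 66.8%, Procedure B 931/2227 = 41.8% → ureteroscopy
Procedure B wins each stone group but ureteroscopy wins overall — the comparison reverses. Procedure B's cases skew toward large stones, which has a lower base rate.

No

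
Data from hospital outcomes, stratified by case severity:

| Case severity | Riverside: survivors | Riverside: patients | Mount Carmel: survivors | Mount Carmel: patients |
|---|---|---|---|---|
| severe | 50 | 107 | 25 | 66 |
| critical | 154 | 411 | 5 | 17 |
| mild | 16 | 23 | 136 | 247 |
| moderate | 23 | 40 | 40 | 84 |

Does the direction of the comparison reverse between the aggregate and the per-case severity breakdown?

Yes

Severe: Riverside 50/107 = 46.7%, Mount Carmel 25/66 = 37.9% → Riverside
Critical: Riverside 154/411 = 37.5%, Mount Carmel 5/17 = 29.4% → Riverside
Mild: Riverside 16/23 = 69.6%, Mount Carmel 136/247 = 55.1% → Riverside
Moderate: Riverside 23/40 = 57.5%, Mount Carmel 40/84 = 47.6% → Riverside
Overall: Riverside 243/581 = 41.8%, Mount Carmel 206/414 = 49.8% → Mount Carmel
Riverside wins each case group but Mount Carmel wins overall — the comparison reverses. Riverside's patients skew toward critical, which has a lower base rate.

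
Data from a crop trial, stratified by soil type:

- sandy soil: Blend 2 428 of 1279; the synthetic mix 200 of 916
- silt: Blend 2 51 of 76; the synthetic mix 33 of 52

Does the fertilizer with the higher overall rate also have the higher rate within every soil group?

Yes

Sandy soil: Blend 2 428/1279 = 33.5%, the synthetic mix 200/916 = 21.8% → Blend 2
Silt: Blend 2 51/76 = 67.1%, the synthetic mix 33/52 = 63.5% → Blend 2
Overall: Blend 2 479/1355 = 35.4%, the synthetic mix 233/968 = 24.1% → Blend 2
Blend 2 wins overall and in every soil group — no reversal.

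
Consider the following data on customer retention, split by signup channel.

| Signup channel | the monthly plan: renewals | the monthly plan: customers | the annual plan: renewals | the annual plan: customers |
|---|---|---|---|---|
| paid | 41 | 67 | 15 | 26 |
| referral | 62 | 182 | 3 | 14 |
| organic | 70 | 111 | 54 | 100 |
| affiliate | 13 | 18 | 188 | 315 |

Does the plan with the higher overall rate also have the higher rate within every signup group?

Paid: the monthly plan 41/67 = 61.2%, the annual plan 15/26 = 57.7% → the monthly plan
Referral: the monthly plan 62/182 = 34.1%, the annual plan 3/14 = 21.4% → the monthly plan
Organic: the monthly plan 70/111 = 63.1%, the annual plan 54/100 = 54.0% → the monthly plan
Affiliate: the monthly plan 13/18 = 72.2%, the annual plan 188/315 = 59.7% → the monthly plan
Overall: the monthly plan 186/378 = 49.2%, the annual plan 260/455 = 57.1% → the annual plan
The monthly plan wins each signup group but the annual plan wins overall — the comparison reverses. The monthly plan's customers skew toward referral, which has a lower base rate.

No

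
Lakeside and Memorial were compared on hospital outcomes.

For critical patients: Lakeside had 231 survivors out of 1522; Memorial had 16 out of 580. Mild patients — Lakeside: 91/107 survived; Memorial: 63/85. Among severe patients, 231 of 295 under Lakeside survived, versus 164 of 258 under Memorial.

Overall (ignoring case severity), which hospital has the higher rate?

Lakeside

Critical: Lakeside 231/1522 = 15.2%, Memorial 16/580 = 2.8% → Lakeside
Mild: Lakeside 91/107 = 85.0%, Memorial 63/85 = 74.1% → Lakeside
Severe: Lakeside 231/295 = 78.3%, Memorial 164/258 = 63.6% → Lakeside
Overall: Lakeside 553/1924 = 28.7%, Memorial 243/923 = 26.3% → Lakeside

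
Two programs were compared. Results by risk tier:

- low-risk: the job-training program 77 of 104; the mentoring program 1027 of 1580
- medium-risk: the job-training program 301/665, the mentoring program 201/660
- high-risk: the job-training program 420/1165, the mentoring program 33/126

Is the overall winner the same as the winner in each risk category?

Low-risk: the job-training program 77/104 = 74.0%, the mentoring program 1027/1580 = 65.0% → the job-training program
Medium-risk: the job-training program 301/665 = 45.3%, the mentoring program 201/660 = 30.5% → the job-training program
High-risk: the job-training program 420/1165 = 36.1%, the mentoring program 33/126 = 26.2% → the job-training program
Overall: the job-training program 798/1934 = 41.3%, the mentoring program 1261/2366 = 53.3% → the mentoring program
The job-training program wins each risk group but the mentoring program wins overall — the comparison reverses. The job-training program's participants skew toward high-risk, which has a lower base rate.

No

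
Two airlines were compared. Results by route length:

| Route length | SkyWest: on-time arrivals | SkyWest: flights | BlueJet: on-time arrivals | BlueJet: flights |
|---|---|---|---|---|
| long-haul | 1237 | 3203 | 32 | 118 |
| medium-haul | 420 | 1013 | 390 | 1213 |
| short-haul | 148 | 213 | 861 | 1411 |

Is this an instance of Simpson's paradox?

Long-haul: SkyWest 1237/3203 = 38.6%, BlueJet 32/118 = 27.1% → SkyWest
Medium-haul: SkyWest 420/1013 = 41.5%, BlueJet 390/1213 = 32.2% → SkyWest
Short-haul: SkyWest 148/213 = 69.5%, BlueJet 861/1411 = 61.0% → SkyWest
Overall: SkyWest 1805/4429 = 40.8%, BlueJet 1283/2742 = 46.8% → BlueJet
SkyWest wins each route group but BlueJet wins overall — the comparison reverses. SkyWest's flights skew toward long-haul, which has a lower base rate.

Yes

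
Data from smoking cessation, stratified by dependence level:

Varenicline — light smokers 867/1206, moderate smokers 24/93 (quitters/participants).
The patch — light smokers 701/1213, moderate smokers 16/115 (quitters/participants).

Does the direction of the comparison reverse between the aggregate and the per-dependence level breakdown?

Light smokers: varenicline 867/1206 = 71.9%, the patch 701/1213 = 57.8% → varenicline
Moderate smokers: varenicline 24/93 = 25.8%, the patch 16/115 = 13.9% → varenicline
Overall: varenicline 891/1299 = 68.6%, the patch 717/1328 = 54.0% → varenicline
Varenicline wins overall and in every dependence group — no reversal.

No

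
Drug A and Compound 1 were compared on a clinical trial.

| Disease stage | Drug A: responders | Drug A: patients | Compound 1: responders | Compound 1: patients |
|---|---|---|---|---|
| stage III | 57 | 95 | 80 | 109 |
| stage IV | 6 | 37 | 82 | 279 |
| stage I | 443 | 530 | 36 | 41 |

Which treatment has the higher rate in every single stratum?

Stage III: Drug A 57/95 = 60.0%, Compound 1 80/109 = 73.4% → Compound 1
Stage IV: Drug A 6/37 = 16.2%, Compound 1 82/279 = 29.4% → Compound 1
Stage I: Drug A 443/530 = 83.6%, Compound 1 36/41 = 87.8% → Compound 1
Compound 1 has the higher rate in all 3 groups.

Compound 1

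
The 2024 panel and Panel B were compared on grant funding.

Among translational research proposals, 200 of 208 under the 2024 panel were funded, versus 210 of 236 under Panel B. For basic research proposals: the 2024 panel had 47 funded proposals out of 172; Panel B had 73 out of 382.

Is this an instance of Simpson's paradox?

Translational research: the 2024 panel 200/208 = 96.2%, Panel B 210/236 = 89.0% → the 2024 panel
Basic research: the 2024 panel 47/172 = 27.3%, Panel B 73/382 = 19.1% → the 2024 panel
Overall: the 2024 panel 247/380 = 65.0%, Panel B 283/618 = 45.8% → the 2024 panel
The 2024 panel wins overall and in every proposal group — no reversal.

No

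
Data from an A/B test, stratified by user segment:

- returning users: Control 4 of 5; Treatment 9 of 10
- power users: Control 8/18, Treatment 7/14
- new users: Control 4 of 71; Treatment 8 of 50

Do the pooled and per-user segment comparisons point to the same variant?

Returning users: Control 4/5 = 80.0%, Treatment 9/10 = 90.0% → Treatment
Power users: Control 8/18 = 44.4%, Treatment 7/14 = 50.0% → Treatment
New users: Control 4/71 = 5.6%, Treatment 8/50 = 16.0% → Treatment
Overall: Control 16/94 = 17.0%, Treatment 24/74 = 32.4% → Treatment
Treatment wins overall and in every user group — no reversal.

Yes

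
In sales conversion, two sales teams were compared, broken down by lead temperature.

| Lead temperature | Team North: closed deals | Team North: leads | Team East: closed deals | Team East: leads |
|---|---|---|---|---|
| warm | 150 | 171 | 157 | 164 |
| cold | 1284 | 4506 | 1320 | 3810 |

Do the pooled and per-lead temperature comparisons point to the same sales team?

Yes

Warm: Team North 150/171 = 87.7%, Team East 157/164 = 95.7% → Team East
Cold: Team North 1284/4506 = 28.5%, Team East 1320/3810 = 34.6% → Team East
Overall: Team North 1434/4677 = 30.7%, Team East 1477/3974 = 37.2% → Team East
Team East wins overall and in every lead group — no reversal.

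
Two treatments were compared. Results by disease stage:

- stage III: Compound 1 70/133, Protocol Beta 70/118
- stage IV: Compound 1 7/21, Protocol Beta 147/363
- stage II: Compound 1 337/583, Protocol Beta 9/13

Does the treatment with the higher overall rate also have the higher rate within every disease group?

Stage III: Compound 1 70/133 = 52.6%, Protocol Beta 70/118 = 59.3% → Protocol Beta
Stage IV: Compound 1 7/21 = 33.3%, Protocol Beta 147/363 = 40.5% → Protocol Beta
Stage II: Compound 1 337/583 = 57.8%, Protocol Beta 9/13 = 69.2% → Protocol Beta
Overall: Compound 1 414/737 = 56.2%, Protocol Beta 226/494 = 45.7% → Compound 1
Protocol Beta wins each disease group but Compound 1 wins overall — the comparison reverses. Protocol Beta's patients skew toward stage IV, which has a lower base rate.

No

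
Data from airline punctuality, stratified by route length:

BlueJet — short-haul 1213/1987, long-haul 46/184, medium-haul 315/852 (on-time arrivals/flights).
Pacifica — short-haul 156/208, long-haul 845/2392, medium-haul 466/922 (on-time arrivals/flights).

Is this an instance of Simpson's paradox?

Yes

Short-haul: BlueJet 1213/1987 = 61.0%, Pacifica 156/208 = 75.0% → Pacifica
Long-haul: BlueJet 46/184 = 25.0%, Pacifica 845/2392 = 35.3% → Pacifica
Medium-haul: BlueJet 315/852 = 37.0%, Pacifica 466/922 = 50.5% → Pacifica
Overall: BlueJet 1574/3023 = 52.1%, Pacifica 1467/3522 = 41.7% → BlueJet
Pacifica wins each route group but BlueJet wins overall — the comparison reverses. Pacifica's flights skew toward long-haul, which has a lower base rate.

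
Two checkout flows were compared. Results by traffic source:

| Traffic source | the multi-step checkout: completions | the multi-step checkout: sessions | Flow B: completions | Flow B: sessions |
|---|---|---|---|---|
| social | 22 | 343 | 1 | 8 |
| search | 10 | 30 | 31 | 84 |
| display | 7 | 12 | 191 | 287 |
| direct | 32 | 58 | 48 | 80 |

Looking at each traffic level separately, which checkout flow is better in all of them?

Social: the multi-step checkout 22/343 = 6.4%, Flow B 1/8 = 12.5% → Flow B
Search: the multi-step checkout 10/30 = 33.3%, Flow B 31/84 = 36.9% → Flow B
Display: the multi-step checkout 7/12 = 58.3%, Flow B 191/287 = 66.6% → Flow B
Direct: the multi-step checkout 32/58 = 55.2%, Flow B 48/80 = 60.0% → Flow B
Flow B has the higher rate in all 4 groups.

Flow B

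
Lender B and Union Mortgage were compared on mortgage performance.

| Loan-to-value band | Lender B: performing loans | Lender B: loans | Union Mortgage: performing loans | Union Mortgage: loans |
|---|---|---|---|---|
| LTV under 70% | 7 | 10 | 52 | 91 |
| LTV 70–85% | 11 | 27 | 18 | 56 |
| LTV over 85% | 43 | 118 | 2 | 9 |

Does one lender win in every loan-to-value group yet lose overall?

Yes

LTV under 70%: Lender B 7/10 = 70.0%, Union Mortgage 52/91 = 57.1% → Lender B
LTV 70–85%: Lender B 11/27 = 40.7%, Union Mortgage 18/56 = 32.1% → Lender B
LTV over 85%: Lender B 43/118 = 36.4%, Union Mortgage 2/9 = 22.2% → Lender B
Overall: Lender B 61/155 = 39.4%, Union Mortgage 72/156 = 46.2% → Union Mortgage
Lender B wins each loan-to-value group but Union Mortgage wins overall — the comparison reverses. Lender B's loans skew toward LTV over 85%, which has a lower base rate.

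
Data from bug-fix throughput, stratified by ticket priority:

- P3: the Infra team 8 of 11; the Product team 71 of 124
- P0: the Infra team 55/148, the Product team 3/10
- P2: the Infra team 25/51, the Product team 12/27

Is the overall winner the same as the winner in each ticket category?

No

P3: the Infra team 8/11 = 72.7%, the Product team 71/124 = 57.3% → the Infra team
P0: the Infra team 55/148 = 37.2%, the Product team 3/10 = 30.0% → the Infra team
P2: the Infra team 25/51 = 49.0%, the Product team 12/27 = 44.4% → the Infra team
Overall: the Infra team 88/210 = 41.9%, the Product team 86/161 = 53.4% → the Product team
The Infra team wins each ticket group but the Product team wins overall — the comparison reverses. The Infra team's tickets skew toward P0, which has a lower base rate.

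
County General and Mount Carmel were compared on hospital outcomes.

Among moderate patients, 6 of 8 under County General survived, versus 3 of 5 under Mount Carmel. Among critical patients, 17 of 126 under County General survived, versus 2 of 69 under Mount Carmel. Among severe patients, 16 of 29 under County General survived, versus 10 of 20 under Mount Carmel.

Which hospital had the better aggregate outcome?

County General

Moderate: County General 6/8 = 75.0%, Mount Carmel 3/5 = 60.0% → County General
Critical: County General 17/126 = 13.5%, Mount Carmel 2/69 = 2.9% → County General
Severe: County General 16/29 = 55.2%, Mount Carmel 10/20 = 50.0% → County General
Overall: County General 39/163 = 23.9%, Mount Carmel 15/94 = 16.0% → County General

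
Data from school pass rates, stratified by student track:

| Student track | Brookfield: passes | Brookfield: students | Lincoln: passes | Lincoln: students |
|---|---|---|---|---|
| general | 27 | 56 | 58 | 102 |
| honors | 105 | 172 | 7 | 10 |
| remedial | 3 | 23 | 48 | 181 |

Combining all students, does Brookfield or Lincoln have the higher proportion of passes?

General: Brookfield 27/56 = 48.2%, Lincoln 58/102 = 56.9% → Lincoln
Honors: Brookfield 105/172 = 61.0%, Lincoln 7/10 = 70.0% → Lincoln
Remedial: Brookfield 3/23 = 13.0%, Lincoln 48/181 = 26.5% → Lincoln
Overall: Brookfield 135/251 = 53.8%, Lincoln 113/293 = 38.6% → Brookfield
(Lincoln wins every student group but Brookfield wins overall — Lincoln's students skew toward the low-rate remedial group.)

Brookfield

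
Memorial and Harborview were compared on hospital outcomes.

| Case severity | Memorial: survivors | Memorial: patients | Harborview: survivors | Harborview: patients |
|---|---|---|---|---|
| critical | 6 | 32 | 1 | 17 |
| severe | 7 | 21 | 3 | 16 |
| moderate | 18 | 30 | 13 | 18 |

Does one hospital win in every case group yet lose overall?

Critical: Memorial 6/32 = 18.8%, Harborview 1/17 = 5.9% → Memorial
Severe: Memorial 7/21 = 33.3%, Harborview 3/16 = 18.8% → Memorial
Moderate: Memorial 18/30 = 60.0%, Harborview 13/18 = 72.2% → Harborview
Overall: Memorial 31/83 = 37.3%, Harborview 17/51 = 33.3% → Memorial
Neither sweeps: Memorial wins 2 of 3 groups, Harborview wins 1. Memorial wins overall but not every group — no Simpson reversal.

No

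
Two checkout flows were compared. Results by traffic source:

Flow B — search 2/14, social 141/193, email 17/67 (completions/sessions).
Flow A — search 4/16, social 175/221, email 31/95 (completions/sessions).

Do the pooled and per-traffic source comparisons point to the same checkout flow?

Search: Flow B 2/14 = 14.3%, Flow A 4/16 = 25.0% → Flow A
Social: Flow B 141/193 = 73.1%, Flow A 175/221 = 79.2% → Flow A
Email: Flow B 17/67 = 25.4%, Flow A 31/95 = 32.6% → Flow A
Overall: Flow B 160/274 = 58.4%, Flow A 210/332 = 63.3% → Flow A
Flow A wins overall and in every traffic group — no reversal.

Yes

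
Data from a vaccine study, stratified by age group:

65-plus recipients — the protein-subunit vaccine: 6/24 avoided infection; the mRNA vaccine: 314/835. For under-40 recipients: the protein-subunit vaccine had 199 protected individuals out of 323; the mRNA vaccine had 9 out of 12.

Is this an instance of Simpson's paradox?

Yes

65-plus: the protein-subunit vaccine 6/24 = 25.0%, the mRNA vaccine 314/835 = 37.6% → the mRNA vaccine
Under-40: the protein-subunit vaccine 199/323 = 61.6%, the mRNA vaccine 9/12 = 75.0% → the mRNA vaccine
Overall: the protein-subunit vaccine 205/347 = 59.1%, the mRNA vaccine 323/847 = 38.1% → the protein-subunit vaccine
The mRNA vaccine wins each age group but the protein-subunit vaccine wins overall — the comparison reverses. The mRNA vaccine's recipients skew toward 65-plus, which has a lower base rate.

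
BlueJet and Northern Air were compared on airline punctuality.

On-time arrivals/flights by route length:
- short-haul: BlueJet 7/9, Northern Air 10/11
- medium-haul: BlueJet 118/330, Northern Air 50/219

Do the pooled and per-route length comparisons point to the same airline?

Short-haul: BlueJet 7/9 = 77.8%, Northern Air 10/11 = 90.9% → Northern Air
Medium-haul: BlueJet 118/330 = 35.8%, Northern Air 50/219 = 22.8% → BlueJet
Overall: BlueJet 125/339 = 36.9%, Northern Air 60/230 = 26.1% → BlueJet
Neither sweeps: BlueJet wins 1 of 2 groups, Northern Air wins 1. BlueJet wins overall but not every group — no Simpson reversal.

No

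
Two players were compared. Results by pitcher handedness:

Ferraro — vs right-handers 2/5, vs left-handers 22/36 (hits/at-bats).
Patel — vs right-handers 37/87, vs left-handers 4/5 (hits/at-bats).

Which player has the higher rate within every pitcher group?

Vs right-handers: Ferraro 2/5 = 40.0%, Patel 37/87 = 42.5% → Patel
Vs left-handers: Ferraro 22/36 = 61.1%, Patel 4/5 = 80.0% → Patel
Patel has the higher rate in both groups.

Patel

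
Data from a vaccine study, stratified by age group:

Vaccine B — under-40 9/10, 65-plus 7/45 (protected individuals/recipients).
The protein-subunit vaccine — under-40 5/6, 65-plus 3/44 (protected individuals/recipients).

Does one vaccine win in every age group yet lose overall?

Under-40: Vaccine B 9/10 = 90.0%, the protein-subunit vaccine 5/6 = 83.3% → Vaccine B
65-plus: Vaccine B 7/45 = 15.6%, the protein-subunit vaccine 3/44 = 6.8% → Vaccine B
Overall: Vaccine B 16/55 = 29.1%, the protein-subunit vaccine 8/50 = 16.0% → Vaccine B
Vaccine B wins overall and in every age group — no reversal.

No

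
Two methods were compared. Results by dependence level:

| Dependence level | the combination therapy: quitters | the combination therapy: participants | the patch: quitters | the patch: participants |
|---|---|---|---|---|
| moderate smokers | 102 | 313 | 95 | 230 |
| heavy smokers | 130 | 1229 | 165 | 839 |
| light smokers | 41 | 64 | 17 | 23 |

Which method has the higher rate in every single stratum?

the patch

Moderate smokers: the combination therapy 102/313 = 32.6%, the patch 95/230 = 41.3% → the patch
Heavy smokers: the combination therapy 130/1229 = 10.6%, the patch 165/839 = 19.7% → the patch
Light smokers: the combination therapy 41/64 = 64.1%, the patch 17/23 = 73.9% → the patch
The patch has the higher rate in all 3 groups.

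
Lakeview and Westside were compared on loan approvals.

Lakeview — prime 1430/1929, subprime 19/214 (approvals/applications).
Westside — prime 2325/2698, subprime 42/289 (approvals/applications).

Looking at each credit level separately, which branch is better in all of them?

Westside

Prime: Lakeview 1430/1929 = 74.1%, Westside 2325/2698 = 86.2% → Westside
Subprime: Lakeview 19/214 = 8.9%, Westside 42/289 = 14.5% → Westside
Westside has the higher rate in both groups.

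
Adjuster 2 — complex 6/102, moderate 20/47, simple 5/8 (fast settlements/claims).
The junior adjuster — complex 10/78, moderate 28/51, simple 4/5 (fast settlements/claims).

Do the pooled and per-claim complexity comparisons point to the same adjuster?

Complex: Adjuster 2 6/102 = 5.9%, the junior adjuster 10/78 = 12.8% → the junior adjuster
Moderate: Adjuster 2 20/47 = 42.6%, the junior adjuster 28/51 = 54.9% → the junior adjuster
Simple: Adjuster 2 5/8 = 62.5%, the junior adjuster 4/5 = 80.0% → the junior adjuster
Overall: Adjuster 2 31/157 = 19.7%, the junior adjuster 42/134 = 31.3% → the junior adjuster
The junior adjuster wins overall and in every claim group — no reversal.

Yes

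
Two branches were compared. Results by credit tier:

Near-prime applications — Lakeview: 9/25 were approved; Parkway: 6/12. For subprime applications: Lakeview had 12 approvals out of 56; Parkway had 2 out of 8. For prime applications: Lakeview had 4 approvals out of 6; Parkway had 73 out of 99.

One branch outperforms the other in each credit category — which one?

Parkway

Near-prime: Lakeview 9/25 = 36.0%, Parkway 6/12 = 50.0% → Parkway
Subprime: Lakeview 12/56 = 21.4%, Parkway 2/8 = 25.0% → Parkway
Prime: Lakeview 4/6 = 66.7%, Parkway 73/99 = 73.7% → Parkway
Parkway has the higher rate in all 3 groups.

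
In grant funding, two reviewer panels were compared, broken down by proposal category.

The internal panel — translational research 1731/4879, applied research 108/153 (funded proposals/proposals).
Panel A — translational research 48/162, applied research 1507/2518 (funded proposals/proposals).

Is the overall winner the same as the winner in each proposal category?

Translational research: the internal panel 1731/4879 = 35.5%, Panel A 48/162 = 29.6% → the internal panel
Applied research: the internal panel 108/153 = 70.6%, Panel A 1507/2518 = 59.8% → the internal panel
Overall: the internal panel 1839/5032 = 36.5%, Panel A 1555/2680 = 58.0% → Panel A
The internal panel wins each proposal group but Panel A wins overall — the comparison reverses. The internal panel's proposals skew toward translational research, which has a lower base rate.

No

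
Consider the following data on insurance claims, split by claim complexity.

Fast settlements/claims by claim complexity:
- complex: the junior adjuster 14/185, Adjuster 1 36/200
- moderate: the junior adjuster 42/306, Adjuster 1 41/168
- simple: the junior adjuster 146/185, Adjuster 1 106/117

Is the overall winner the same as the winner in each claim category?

Complex: the junior adjuster 14/185 = 7.6%, Adjuster 1 36/200 = 18.0% → Adjuster 1
Moderate: the junior adjuster 42/306 = 13.7%, Adjuster 1 41/168 = 24.4% → Adjuster 1
Simple: the junior adjuster 146/185 = 78.9%, Adjuster 1 106/117 = 90.6% → Adjuster 1
Overall: the junior adjuster 202/676 = 29.9%, Adjuster 1 183/485 = 37.7% → Adjuster 1
Adjuster 1 wins overall and in every claim group — no reversal.

Yes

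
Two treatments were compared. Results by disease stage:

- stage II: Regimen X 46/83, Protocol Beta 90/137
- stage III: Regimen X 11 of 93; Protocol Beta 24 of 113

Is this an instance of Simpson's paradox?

Stage II: Regimen X 46/83 = 55.4%, Protocol Beta 90/137 = 65.7% → Protocol Beta
Stage III: Regimen X 11/93 = 11.8%, Protocol Beta 24/113 = 21.2% → Protocol Beta
Overall: Regimen X 57/176 = 32.4%, Protocol Beta 114/250 = 45.6% → Protocol Beta
Protocol Beta wins overall and in every disease group — no reversal.

No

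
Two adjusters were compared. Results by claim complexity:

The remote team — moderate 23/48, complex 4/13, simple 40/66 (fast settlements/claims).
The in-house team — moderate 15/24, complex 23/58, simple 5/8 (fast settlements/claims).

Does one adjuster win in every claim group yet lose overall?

Moderate: the remote team 23/48 = 47.9%, the in-house team 15/24 = 62.5% → the in-house team
Complex: the remote team 4/13 = 30.8%, the in-house team 23/58 = 39.7% → the in-house team
Simple: the remote team 40/66 = 60.6%, the in-house team 5/8 = 62.5% → the in-house team
Overall: the remote team 67/127 = 52.8%, the in-house team 43/90 = 47.8% → the remote team
The in-house team wins each claim group but the remote team wins overall — the comparison reverses. The in-house team's claims skew toward complex, which has a lower base rate.

Yes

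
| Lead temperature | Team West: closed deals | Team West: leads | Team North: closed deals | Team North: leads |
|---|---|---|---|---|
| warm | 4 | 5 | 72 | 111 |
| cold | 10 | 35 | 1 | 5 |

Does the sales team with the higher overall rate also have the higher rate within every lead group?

Warm: Team West 4/5 = 80.0%, Team North 72/111 = 64.9% → Team West
Cold: Team West 10/35 = 28.6%, Team North 1/5 = 20.0% → Team West
Overall: Team West 14/40 = 35.0%, Team North 73/116 = 62.9% → Team North
Team West wins each lead group but Team North wins overall — the comparison reverses. Team West's leads skew toward cold, which has a lower base rate.

No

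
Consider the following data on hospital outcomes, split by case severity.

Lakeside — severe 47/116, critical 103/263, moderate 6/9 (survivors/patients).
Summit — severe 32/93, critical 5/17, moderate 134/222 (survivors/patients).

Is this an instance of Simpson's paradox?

Severe: Lakeside 47/116 = 40.5%, Summit 32/93 = 34.4% → Lakeside
Critical: Lakeside 103/263 = 39.2%, Summit 5/17 = 29.4% → Lakeside
Moderate: Lakeside 6/9 = 66.7%, Summit 134/222 = 60.4% → Lakeside
Overall: Lakeside 156/388 = 40.2%, Summit 171/332 = 51.5% → Summit
Lakeside wins each case group but Summit wins overall — the comparison reverses. Lakeside's patients skew toward critical, which has a lower base rate.

Yes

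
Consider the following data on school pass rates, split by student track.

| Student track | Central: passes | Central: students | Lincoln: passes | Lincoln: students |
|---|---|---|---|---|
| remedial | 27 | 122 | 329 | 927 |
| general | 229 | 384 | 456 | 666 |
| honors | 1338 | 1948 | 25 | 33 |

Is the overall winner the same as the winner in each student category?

Remedial: Central 27/122 = 22.1%, Lincoln 329/927 = 35.5% → Lincoln
General: Central 229/384 = 59.6%, Lincoln 456/666 = 68.5% → Lincoln
Honors: Central 1338/1948 = 68.7%, Lincoln 25/33 = 75.8% → Lincoln
Overall: Central 1594/2454 = 65.0%, Lincoln 810/1626 = 49.8% → Central
Lincoln wins each student group but Central wins overall — the comparison reverses. Lincoln's students skew toward remedial, which has a lower base rate.

No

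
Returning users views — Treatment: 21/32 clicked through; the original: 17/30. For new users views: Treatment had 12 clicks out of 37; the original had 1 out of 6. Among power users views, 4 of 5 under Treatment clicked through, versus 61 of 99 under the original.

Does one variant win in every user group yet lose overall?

Returning users: Treatment 21/32 = 65.6%, the original 17/30 = 56.7% → Treatment
New users: Treatment 12/37 = 32.4%, the original 1/6 = 16.7% → Treatment
Power users: Treatment 4/5 = 80.0%, the original 61/99 = 61.6% → Treatment
Overall: Treatment 37/74 = 50.0%, the original 79/135 = 58.5% → the original
Treatment wins each user group but the original wins overall — the comparison reverses. Treatment's views skew toward new users, which has a lower base rate.

Yes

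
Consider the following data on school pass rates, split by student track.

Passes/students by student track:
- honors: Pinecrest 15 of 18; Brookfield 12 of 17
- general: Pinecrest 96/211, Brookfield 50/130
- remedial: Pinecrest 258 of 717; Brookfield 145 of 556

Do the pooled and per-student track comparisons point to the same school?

Yes

Honors: Pinecrest 15/18 = 83.3%, Brookfield 12/17 = 70.6% → Pinecrest
General: Pinecrest 96/211 = 45.5%, Brookfield 50/130 = 38.5% → Pinecrest
Remedial: Pinecrest 258/717 = 36.0%, Brookfield 145/556 = 26.1% → Pinecrest
Overall: Pinecrest 369/946 = 39.0%, Brookfield 207/703 = 29.4% → Pinecrest
Pinecrest wins overall and in every student group — no reversal.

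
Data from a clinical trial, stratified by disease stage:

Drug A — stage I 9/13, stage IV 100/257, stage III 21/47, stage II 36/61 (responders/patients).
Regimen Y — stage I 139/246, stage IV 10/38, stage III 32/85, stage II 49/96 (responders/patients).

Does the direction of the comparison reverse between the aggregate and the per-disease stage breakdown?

Yes

Stage I: Drug A 9/13 = 69.2%, Regimen Y 139/246 = 56.5% → Drug A
Stage IV: Drug A 100/257 = 38.9%, Regimen Y 10/38 = 26.3% → Drug A
Stage III: Drug A 21/47 = 44.7%, Regimen Y 32/85 = 37.6% → Drug A
Stage II: Drug A 36/61 = 59.0%, Regimen Y 49/96 = 51.0% → Drug A
Overall: Drug A 166/378 = 43.9%, Regimen Y 230/465 = 49.5% → Regimen Y
Drug A wins each disease group but Regimen Y wins overall — the comparison reverses. Drug A's patients skew toward stage IV, which has a lower base rate.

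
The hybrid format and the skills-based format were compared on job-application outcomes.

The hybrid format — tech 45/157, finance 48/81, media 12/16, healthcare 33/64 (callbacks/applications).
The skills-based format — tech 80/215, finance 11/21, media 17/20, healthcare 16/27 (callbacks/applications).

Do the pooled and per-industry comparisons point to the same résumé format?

Tech: the hybrid format 45/157 = 28.7%, the skills-based format 80/215 = 37.2% → the skills-based format
Finance: the hybrid format 48/81 = 59.3%, the skills-based format 11/21 = 52.4% → the hybrid format
Media: the hybrid format 12/16 = 75.0%, the skills-based format 17/20 = 85.0% → the skills-based format
Healthcare: the hybrid format 33/64 = 51.6%, the skills-based format 16/27 = 59.3% → the skills-based format
Overall: the hybrid format 138/318 = 43.4%, the skills-based format 124/283 = 43.8% → the skills-based format
Neither sweeps: the hybrid format wins 1 of 4 groups, the skills-based format wins 3. The skills-based format wins overall but not every group — no Simpson reversal.

No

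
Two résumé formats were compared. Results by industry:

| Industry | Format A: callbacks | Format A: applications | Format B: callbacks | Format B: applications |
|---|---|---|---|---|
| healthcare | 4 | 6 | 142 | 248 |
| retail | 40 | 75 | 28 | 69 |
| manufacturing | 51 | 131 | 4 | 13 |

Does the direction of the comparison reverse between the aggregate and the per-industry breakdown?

Yes

Healthcare: Format A 4/6 = 66.7%, Format B 142/248 = 57.3% → Format A
Retail: Format A 40/75 = 53.3%, Format B 28/69 = 40.6% → Format A
Manufacturing: Format A 51/131 = 38.9%, Format B 4/13 = 30.8% → Format A
Overall: Format A 95/212 = 44.8%, Format B 174/330 = 52.7% → Format B
Format A wins each industry group but Format B wins overall — the comparison reverses. Format A's applications skew toward manufacturing, which has a lower base rate.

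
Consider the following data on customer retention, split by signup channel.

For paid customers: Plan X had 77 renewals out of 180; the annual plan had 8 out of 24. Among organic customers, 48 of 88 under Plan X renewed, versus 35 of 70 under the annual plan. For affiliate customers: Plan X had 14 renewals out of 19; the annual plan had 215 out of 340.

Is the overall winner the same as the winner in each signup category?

No

Paid: Plan X 77/180 = 42.8%, the annual plan 8/24 = 33.3% → Plan X
Organic: Plan X 48/88 = 54.5%, the annual plan 35/70 = 50.0% → Plan X
Affiliate: Plan X 14/19 = 73.7%, the annual plan 215/340 = 63.2% → Plan X
Overall: Plan X 139/287 = 48.4%, the annual plan 258/434 = 59.4% → the annual plan
Plan X wins each signup group but the annual plan wins overall — the comparison reverses. Plan X's customers skew toward paid, which has a lower base rate.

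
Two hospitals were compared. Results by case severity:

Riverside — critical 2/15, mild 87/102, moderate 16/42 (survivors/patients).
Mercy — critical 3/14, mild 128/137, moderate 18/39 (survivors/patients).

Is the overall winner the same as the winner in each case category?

Critical: Riverside 2/15 = 13.3%, Mercy 3/14 = 21.4% → Mercy
Mild: Riverside 87/102 = 85.3%, Mercy 128/137 = 93.4% → Mercy
Moderate: Riverside 16/42 = 38.1%, Mercy 18/39 = 46.2% → Mercy
Overall: Riverside 105/159 = 66.0%, Mercy 149/190 = 78.4% → Mercy
Mercy wins overall and in every case group — no reversal.

Yes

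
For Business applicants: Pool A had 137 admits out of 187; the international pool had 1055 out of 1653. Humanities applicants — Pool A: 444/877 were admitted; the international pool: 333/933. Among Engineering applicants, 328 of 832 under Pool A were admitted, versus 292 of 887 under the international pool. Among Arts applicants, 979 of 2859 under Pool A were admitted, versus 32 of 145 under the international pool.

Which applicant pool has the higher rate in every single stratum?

Pool A

Business: Pool A 137/187 = 73.3%, the international pool 1055/1653 = 63.8% → Pool A
Humanities: Pool A 444/877 = 50.6%, the international pool 333/933 = 35.7% → Pool A
Engineering: Pool A 328/832 = 39.4%, the international pool 292/887 = 32.9% → Pool A
Arts: Pool A 979/2859 = 34.2%, the international pool 32/145 = 22.1% → Pool A
Pool A has the higher rate in all 4 groups.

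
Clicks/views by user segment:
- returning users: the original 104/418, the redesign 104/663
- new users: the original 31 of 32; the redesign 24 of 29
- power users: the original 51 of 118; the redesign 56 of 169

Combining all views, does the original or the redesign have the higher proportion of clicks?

Returning users: the original 104/418 = 24.9%, the redesign 104/663 = 15.7% → the original
New users: the original 31/32 = 96.9%, the redesign 24/29 = 82.8% → the original
Power users: the original 51/118 = 43.2%, the redesign 56/169 = 33.1% → the original
Overall: the original 186/568 = 32.7%, the redesign 184/861 = 21.4% → the original

the original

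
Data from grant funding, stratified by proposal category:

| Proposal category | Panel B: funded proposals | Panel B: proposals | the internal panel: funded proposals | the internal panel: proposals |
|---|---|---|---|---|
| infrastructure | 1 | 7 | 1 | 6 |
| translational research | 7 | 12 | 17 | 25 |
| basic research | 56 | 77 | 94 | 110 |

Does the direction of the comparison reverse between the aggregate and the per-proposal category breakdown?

No

Infrastructure: Panel B 1/7 = 14.3%, the internal panel 1/6 = 16.7% → the internal panel
Translational research: Panel B 7/12 = 58.3%, the internal panel 17/25 = 68.0% → the internal panel
Basic research: Panel B 56/77 = 72.7%, the internal panel 94/110 = 85.5% → the internal panel
Overall: Panel B 64/96 = 66.7%, the internal panel 112/141 = 79.4% → the internal panel
The internal panel wins overall and in every proposal group — no reversal.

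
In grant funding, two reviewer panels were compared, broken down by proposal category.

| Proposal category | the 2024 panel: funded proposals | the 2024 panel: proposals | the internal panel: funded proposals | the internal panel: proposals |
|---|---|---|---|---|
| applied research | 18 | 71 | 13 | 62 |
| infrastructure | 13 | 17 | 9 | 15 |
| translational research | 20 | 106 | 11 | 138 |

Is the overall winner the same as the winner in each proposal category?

Yes

Applied research: the 2024 panel 18/71 = 25.4%, the internal panel 13/62 = 21.0% → the 2024 panel
Infrastructure: the 2024 panel 13/17 = 76.5%, the internal panel 9/15 = 60.0% → the 2024 panel
Translational research: the 2024 panel 20/106 = 18.9%, the internal panel 11/138 = 8.0% → the 2024 panel
Overall: the 2024 panel 51/194 = 26.3%, the internal panel 33/215 = 15.3% → the 2024 panel
The 2024 panel wins overall and in every proposal group — no reversal.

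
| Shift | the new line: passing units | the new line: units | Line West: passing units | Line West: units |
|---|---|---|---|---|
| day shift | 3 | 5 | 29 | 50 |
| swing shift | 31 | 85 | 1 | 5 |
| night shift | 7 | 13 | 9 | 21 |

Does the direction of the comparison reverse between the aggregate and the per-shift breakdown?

Yes

Day shift: the new line 3/5 = 60.0%, Line West 29/50 = 58.0% → the new line
Swing shift: the new line 31/85 = 36.5%, Line West 1/5 = 20.0% → the new line
Night shift: the new line 7/13 = 53.8%, Line West 9/21 = 42.9% → the new line
Overall: the new line 41/103 = 39.8%, Line West 39/76 = 51.3% → Line West
The new line wins each shift group but Line West wins overall — the comparison reverses. The new line's units skew toward swing shift, which has a lower base rate.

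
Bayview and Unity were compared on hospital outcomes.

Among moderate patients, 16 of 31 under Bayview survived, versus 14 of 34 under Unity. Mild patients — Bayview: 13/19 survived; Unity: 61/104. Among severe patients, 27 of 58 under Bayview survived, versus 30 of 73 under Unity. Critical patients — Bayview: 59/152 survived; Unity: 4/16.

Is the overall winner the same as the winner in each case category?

Moderate: Bayview 16/31 = 51.6%, Unity 14/34 = 41.2% → Bayview
Mild: Bayview 13/19 = 68.4%, Unity 61/104 = 58.7% → Bayview
Severe: Bayview 27/58 = 46.6%, Unity 30/73 = 41.1% → Bayview
Critical: Bayview 59/152 = 38.8%, Unity 4/16 = 25.0% → Bayview
Overall: Bayview 115/260 = 44.2%, Unity 109/227 = 48.0% → Unity
Bayview wins each case group but Unity wins overall — the comparison reverses. Bayview's patients skew toward critical, which has a lower base rate.

No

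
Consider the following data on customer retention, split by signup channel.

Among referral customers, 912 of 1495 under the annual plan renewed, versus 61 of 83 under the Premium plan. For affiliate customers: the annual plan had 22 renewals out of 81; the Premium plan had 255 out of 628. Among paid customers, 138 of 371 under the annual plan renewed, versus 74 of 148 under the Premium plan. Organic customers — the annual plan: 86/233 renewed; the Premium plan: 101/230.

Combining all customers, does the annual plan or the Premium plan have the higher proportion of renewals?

the annual plan

Referral: the annual plan 912/1495 = 61.0%, the Premium plan 61/83 = 73.5% → the Premium plan
Affiliate: the annual plan 22/81 = 27.2%, the Premium plan 255/628 = 40.6% → the Premium plan
Paid: the annual plan 138/371 = 37.2%, the Premium plan 74/148 = 50.0% → the Premium plan
Organic: the annual plan 86/233 = 36.9%, the Premium plan 101/230 = 43.9% → the Premium plan
Overall: the annual plan 1158/2180 = 53.1%, the Premium plan 491/1089 = 45.1% → the annual plan
(The Premium plan wins every signup group but the annual plan wins overall — the Premium plan's customers skew toward the low-rate affiliate group.)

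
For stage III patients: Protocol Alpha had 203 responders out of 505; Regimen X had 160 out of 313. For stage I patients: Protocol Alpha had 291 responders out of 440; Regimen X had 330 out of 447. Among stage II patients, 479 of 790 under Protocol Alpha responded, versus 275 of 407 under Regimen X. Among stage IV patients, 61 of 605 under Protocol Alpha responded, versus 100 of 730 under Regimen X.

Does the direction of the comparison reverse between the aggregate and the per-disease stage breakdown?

Stage III: Protocol Alpha 203/505 = 40.2%, Regimen X 160/313 = 51.1% → Regimen X
Stage I: Protocol Alpha 291/440 = 66.1%, Regimen X 330/447 = 73.8% → Regimen X
Stage II: Protocol Alpha 479/790 = 60.6%, Regimen X 275/407 = 67.6% → Regimen X
Stage IV: Protocol Alpha 61/605 = 10.1%, Regimen X 100/730 = 13.7% → Regimen X
Overall: Protocol Alpha 1034/2340 = 44.2%, Regimen X 865/1897 = 45.6% → Regimen X
Regimen X wins overall and in every disease group — no reversal.

No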